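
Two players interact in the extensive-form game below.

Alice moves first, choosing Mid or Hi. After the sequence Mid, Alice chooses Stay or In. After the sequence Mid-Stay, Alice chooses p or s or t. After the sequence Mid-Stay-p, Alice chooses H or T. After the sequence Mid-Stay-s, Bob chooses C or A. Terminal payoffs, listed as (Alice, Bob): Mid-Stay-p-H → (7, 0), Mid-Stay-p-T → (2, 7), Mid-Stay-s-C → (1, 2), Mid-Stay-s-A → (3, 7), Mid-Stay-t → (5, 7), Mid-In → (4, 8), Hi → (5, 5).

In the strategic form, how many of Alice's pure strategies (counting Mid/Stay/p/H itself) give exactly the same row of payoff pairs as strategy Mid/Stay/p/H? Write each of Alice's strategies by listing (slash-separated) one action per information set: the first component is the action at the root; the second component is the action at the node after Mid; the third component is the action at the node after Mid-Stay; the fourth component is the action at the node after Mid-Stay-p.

1

Row for Mid/Stay/p/H (columns C, A): (7,0) (7,0).
Every one of Alice's information sets is on the play path for some reply by Bob when Alice follows Mid/Stay/p/H.
Changing the action at any of them therefore changes at least one column, so only Mid/Stay/p/H itself gives this row.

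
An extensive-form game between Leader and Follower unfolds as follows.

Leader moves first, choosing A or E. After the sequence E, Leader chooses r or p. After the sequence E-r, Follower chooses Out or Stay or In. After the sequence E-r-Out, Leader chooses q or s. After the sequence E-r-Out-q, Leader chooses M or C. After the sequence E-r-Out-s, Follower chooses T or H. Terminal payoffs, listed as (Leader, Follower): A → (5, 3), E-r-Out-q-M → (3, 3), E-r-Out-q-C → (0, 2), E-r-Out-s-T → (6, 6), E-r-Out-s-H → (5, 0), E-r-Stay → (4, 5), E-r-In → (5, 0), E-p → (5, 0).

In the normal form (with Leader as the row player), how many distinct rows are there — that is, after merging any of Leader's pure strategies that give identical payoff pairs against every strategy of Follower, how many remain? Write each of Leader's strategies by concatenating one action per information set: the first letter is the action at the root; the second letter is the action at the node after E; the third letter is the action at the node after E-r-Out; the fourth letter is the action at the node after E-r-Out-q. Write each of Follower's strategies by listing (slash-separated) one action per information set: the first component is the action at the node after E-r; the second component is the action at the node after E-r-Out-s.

5

Leader has 16 pure strategies: ArqM, ArqC, ArsM, ArsC, ApqM, ApqC, ApsM, ApsC, ErqM, ErqC, ErsM, ErsC, EpqM, EpqC, EpsM, EpsC. Columns: Out/T, Out/H, Stay/T, Stay/H, In/T, In/H.
{ArqM, ArqC, ArsM, ArsC, ApqM, ApqC, ApsM, ApsC} → row (5,3) (5,3) (5,3) (5,3) (5,3) (5,3)
{ErqM} → row (3,3) (3,3) (4,5) (4,5) (5,0) (5,0)
{ErqC} → row (0,2) (0,2) (4,5) (4,5) (5,0) (5,0)
{ErsM, ErsC} → row (6,6) (5,0) (4,5) (4,5) (5,0) (5,0)
{EpqM, EpqC, EpsM, EpsC} → row (5,0) (5,0) (5,0) (5,0) (5,0) (5,0)
That's 5 distinct rows out of 16 strategies.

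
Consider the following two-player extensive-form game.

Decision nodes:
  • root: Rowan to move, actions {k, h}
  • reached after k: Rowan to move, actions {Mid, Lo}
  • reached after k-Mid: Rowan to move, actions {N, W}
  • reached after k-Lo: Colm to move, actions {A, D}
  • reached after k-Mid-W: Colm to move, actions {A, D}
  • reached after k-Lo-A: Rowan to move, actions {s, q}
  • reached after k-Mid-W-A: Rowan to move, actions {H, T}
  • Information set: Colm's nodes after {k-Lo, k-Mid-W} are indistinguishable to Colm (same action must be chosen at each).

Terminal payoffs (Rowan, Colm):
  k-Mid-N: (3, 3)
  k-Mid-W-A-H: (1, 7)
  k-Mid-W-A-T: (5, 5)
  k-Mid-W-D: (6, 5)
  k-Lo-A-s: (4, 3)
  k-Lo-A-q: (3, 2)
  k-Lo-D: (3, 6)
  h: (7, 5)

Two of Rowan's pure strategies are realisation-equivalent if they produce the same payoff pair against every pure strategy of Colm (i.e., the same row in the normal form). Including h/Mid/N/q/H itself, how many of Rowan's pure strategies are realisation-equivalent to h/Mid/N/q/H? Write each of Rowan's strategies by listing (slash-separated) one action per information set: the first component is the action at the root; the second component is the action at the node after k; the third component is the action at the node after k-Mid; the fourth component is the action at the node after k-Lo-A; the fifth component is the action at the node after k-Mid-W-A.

Row for h/Mid/N/q/H (columns A, D): (7,5) (7,5).
Under h/Mid/N/q/H, Rowan's choice at the node after k and at the node after k-Mid and at the node after k-Lo-A and at the node after k-Mid-W-A can never be reached regardless of what Colm does, so varying those choices leaves every outcome unchanged.
Holding the reachable choices fixed and varying the unreachable ones freely already gives 2 × 2 × 2 × 2 = 16 equivalent strategies.
No other strategy reproduces this row, so those 16 are the full class: h/Mid/N/s/H, h/Mid/N/s/T, h/Mid/N/q/H, h/Mid/N/q/T, h/Mid/W/s/H, h/Mid/W/s/T, h/Mid/W/q/H, h/Mid/W/q/T, h/Lo/N/s/H, h/Lo/N/s/T, h/Lo/N/q/H, h/Lo/N/q/T, h/Lo/W/s/H, h/Lo/W/s/T, h/Lo/W/q/H, h/Lo/W/q/T.

16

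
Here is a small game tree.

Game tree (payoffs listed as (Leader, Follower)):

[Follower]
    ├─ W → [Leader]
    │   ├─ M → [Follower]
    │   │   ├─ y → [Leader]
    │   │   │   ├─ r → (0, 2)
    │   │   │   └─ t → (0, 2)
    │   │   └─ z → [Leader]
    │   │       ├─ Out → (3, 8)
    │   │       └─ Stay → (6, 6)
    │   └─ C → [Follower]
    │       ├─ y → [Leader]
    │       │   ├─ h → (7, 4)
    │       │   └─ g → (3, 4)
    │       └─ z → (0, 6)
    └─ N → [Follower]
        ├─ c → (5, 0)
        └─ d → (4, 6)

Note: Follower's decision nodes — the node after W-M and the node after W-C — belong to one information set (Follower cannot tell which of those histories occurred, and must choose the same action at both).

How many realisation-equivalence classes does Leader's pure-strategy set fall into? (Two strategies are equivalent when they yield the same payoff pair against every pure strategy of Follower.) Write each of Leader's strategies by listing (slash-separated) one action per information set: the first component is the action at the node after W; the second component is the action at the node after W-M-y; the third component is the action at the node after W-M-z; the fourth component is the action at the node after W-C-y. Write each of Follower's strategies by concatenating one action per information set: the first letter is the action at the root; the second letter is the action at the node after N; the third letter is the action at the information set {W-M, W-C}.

Leader has 16 pure strategies: M/r/Out/h, M/r/Out/g, M/r/Stay/h, M/r/Stay/g, M/t/Out/h, M/t/Out/g, M/t/Stay/h, M/t/Stay/g, C/r/Out/h, C/r/Out/g, C/r/Stay/h, C/r/Stay/g, C/t/Out/h, C/t/Out/g, C/t/Stay/h, C/t/Stay/g. Columns: Wcy, Wcz, Wdy, Wdz, Ncy, Ncz, Ndy, Ndz.
{M/r/Out/h, M/r/Out/g, M/t/Out/h, M/t/Out/g} → row (0,2) (3,8) (0,2) (3,8) (5,0) (5,0) (4,6) (4,6)
{M/r/Stay/h, M/r/Stay/g, M/t/Stay/h, M/t/Stay/g} → row (0,2) (6,6) (0,2) (6,6) (5,0) (5,0) (4,6) (4,6)
{C/r/Out/h, C/r/Stay/h, C/t/Out/h, C/t/Stay/h} → row (7,4) (0,6) (7,4) (0,6) (5,0) (5,0) (4,6) (4,6)
{C/r/Out/g, C/r/Stay/g, C/t/Out/g, C/t/Stay/g} → row (3,4) (0,6) (3,4) (0,6) (5,0) (5,0) (4,6) (4,6)
That's 4 distinct rows out of 16 strategies.

4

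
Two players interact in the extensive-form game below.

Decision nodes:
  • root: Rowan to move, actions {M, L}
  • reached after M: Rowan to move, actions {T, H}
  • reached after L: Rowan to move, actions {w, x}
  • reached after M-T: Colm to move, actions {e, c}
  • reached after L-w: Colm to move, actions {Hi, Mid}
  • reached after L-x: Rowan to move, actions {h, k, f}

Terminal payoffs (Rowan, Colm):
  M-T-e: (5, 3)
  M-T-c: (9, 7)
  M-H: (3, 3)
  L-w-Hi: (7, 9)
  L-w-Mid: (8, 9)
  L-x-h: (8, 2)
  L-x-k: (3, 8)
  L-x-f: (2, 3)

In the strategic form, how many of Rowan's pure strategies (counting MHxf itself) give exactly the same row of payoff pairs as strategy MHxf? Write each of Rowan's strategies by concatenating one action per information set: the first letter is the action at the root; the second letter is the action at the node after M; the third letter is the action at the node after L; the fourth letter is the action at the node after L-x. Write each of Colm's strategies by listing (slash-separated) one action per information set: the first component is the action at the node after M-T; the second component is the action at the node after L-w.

Row for MHxf (columns e/Hi, e/Mid, c/Hi, c/Mid): (3,3) (3,3) (3,3) (3,3).
Under MHxf, Rowan's choice at the node after L and at the node after L-x can never be reached regardless of what Colm does, so varying those choices leaves every outcome unchanged.
Holding the reachable choices fixed and varying the unreachable ones freely already gives 2 × 3 = 6 equivalent strategies.
No other strategy reproduces this row, so those 6 are the full class: MHwh, MHwk, MHwf, MHxh, MHxk, MHxf.

6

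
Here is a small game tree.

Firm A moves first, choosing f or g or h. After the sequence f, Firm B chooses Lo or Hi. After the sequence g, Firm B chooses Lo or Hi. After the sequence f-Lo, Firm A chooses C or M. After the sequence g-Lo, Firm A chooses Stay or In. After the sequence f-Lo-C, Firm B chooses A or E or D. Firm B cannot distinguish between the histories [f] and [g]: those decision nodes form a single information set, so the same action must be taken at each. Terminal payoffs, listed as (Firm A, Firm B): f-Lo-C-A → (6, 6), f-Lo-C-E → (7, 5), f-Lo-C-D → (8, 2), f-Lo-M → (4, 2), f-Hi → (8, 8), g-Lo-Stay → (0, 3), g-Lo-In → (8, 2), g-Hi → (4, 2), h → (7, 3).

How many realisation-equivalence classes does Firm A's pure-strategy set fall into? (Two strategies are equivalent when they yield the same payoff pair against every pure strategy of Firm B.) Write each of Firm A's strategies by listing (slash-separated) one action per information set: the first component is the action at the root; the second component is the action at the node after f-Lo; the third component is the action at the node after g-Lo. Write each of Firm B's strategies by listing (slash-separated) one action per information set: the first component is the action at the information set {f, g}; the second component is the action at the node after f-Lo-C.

Firm A has 12 pure strategies: f/C/Stay, f/C/In, f/M/Stay, f/M/In, g/C/Stay, g/C/In, g/M/Stay, g/M/In, h/C/Stay, h/C/In, h/M/Stay, h/M/In. Columns: Lo/A, Lo/E, Lo/D, Hi/A, Hi/E, Hi/D.
{f/C/Stay, f/C/In} → row (6,6) (7,5) (8,2) (8,8) (8,8) (8,8)
{f/M/Stay, f/M/In} → row (4,2) (4,2) (4,2) (8,8) (8,8) (8,8)
{g/C/Stay, g/M/Stay} → row (0,3) (0,3) (0,3) (4,2) (4,2) (4,2)
{g/C/In, g/M/In} → row (8,2) (8,2) (8,2) (4,2) (4,2) (4,2)
{h/C/Stay, h/C/In, h/M/Stay, h/M/In} → row (7,3) (7,3) (7,3) (7,3) (7,3) (7,3)
That's 5 distinct rows out of 12 strategies.

5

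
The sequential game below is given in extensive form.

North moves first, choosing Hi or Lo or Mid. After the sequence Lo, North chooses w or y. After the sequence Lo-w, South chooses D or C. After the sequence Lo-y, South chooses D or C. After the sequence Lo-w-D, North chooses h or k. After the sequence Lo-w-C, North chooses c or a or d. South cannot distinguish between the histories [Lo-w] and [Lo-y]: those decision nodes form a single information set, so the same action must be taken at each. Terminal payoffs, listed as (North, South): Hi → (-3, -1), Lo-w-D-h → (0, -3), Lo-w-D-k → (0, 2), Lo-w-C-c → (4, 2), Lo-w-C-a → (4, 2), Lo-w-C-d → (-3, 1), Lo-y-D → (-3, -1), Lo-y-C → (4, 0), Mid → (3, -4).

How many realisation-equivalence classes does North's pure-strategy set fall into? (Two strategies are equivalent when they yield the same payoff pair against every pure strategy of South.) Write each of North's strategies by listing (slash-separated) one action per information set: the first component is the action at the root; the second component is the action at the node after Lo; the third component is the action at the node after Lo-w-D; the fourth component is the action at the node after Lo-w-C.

7

North has 36 pure strategies: Hi/w/h/c, Hi/w/h/a, Hi/w/h/d, Hi/w/k/c, Hi/w/k/a, Hi/w/k/d, Hi/y/h/c, Hi/y/h/a, Hi/y/h/d, Hi/y/k/c, Hi/y/k/a, Hi/y/k/d, Lo/w/h/c, Lo/w/h/a, Lo/w/h/d, Lo/w/k/c, Lo/w/k/a, Lo/w/k/d, Lo/y/h/c, Lo/y/h/a, Lo/y/h/d, Lo/y/k/c, Lo/y/k/a, Lo/y/k/d, Mid/w/h/c, Mid/w/h/a, Mid/w/h/d, Mid/w/k/c, Mid/w/k/a, Mid/w/k/d, Mid/y/h/c, Mid/y/h/a, Mid/y/h/d, Mid/y/k/c, Mid/y/k/a, Mid/y/k/d. Columns: D, C.
{Hi/w/h/c, Hi/w/h/a, Hi/w/h/d, Hi/w/k/c, Hi/w/k/a, Hi/w/k/d, Hi/y/h/c, Hi/y/h/a, Hi/y/h/d, Hi/y/k/c, Hi/y/k/a, Hi/y/k/d} → row (-3,-1) (-3,-1)
{Lo/w/h/c, Lo/w/h/a} → row (0,-3) (4,2)
{Lo/w/h/d} → row (0,-3) (-3,1)
{Lo/w/k/c, Lo/w/k/a} → row (0,2) (4,2)
{Lo/w/k/d} → row (0,2) (-3,1)
{Lo/y/h/c, Lo/y/h/a, Lo/y/h/d, Lo/y/k/c, Lo/y/k/a, Lo/y/k/d} → row (-3,-1) (4,0)
{Mid/w/h/c, Mid/w/h/a, Mid/w/h/d, Mid/w/k/c, Mid/w/k/a, Mid/w/k/d, Mid/y/h/c, Mid/y/h/a, Mid/y/h/d, Mid/y/k/c, Mid/y/k/a, Mid/y/k/d} → row (3,-4) (3,-4)
That's 7 distinct rows out of 36 strategies.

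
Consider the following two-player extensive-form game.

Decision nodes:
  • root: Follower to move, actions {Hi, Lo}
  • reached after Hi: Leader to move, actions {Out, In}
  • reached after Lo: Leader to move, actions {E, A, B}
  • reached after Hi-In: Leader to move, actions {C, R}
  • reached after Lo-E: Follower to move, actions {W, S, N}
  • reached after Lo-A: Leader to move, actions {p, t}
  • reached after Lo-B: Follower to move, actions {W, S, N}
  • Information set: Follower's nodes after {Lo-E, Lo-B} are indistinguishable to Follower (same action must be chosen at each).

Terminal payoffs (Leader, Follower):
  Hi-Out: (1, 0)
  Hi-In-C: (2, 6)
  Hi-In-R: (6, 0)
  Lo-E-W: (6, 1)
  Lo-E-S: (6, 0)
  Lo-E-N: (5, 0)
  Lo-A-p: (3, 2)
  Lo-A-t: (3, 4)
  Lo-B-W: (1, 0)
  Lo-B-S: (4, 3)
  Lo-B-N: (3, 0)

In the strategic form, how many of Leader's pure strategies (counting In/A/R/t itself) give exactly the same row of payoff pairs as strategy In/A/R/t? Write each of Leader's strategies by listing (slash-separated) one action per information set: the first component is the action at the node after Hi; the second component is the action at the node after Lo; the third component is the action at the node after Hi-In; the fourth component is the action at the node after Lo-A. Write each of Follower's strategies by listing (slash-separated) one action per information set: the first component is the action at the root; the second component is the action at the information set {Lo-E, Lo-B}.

Row for In/A/R/t (columns Hi/W, Hi/S, Hi/N, Lo/W, Lo/S, Lo/N): (6,0) (6,0) (6,0) (3,4) (3,4) (3,4).
Every one of Leader's information sets is on the play path for some reply by Follower when Leader follows In/A/R/t.
Changing the action at any of them therefore changes at least one column, so only In/A/R/t itself gives this row.

1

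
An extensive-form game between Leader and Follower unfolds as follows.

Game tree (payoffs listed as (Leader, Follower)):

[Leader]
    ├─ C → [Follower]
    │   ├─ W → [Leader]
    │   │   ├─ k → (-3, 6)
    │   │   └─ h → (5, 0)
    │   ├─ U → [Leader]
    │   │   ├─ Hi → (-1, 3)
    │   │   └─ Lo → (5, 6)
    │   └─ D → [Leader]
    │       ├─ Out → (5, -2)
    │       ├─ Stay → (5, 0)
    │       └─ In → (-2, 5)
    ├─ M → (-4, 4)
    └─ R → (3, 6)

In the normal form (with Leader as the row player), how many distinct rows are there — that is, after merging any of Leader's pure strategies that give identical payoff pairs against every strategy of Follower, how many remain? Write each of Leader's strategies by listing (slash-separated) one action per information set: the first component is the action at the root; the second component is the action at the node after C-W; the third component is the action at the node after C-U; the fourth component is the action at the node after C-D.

14

Leader has 36 pure strategies: C/k/Hi/Out, C/k/Hi/Stay, C/k/Hi/In, C/k/Lo/Out, C/k/Lo/Stay, C/k/Lo/In, C/h/Hi/Out, C/h/Hi/Stay, C/h/Hi/In, C/h/Lo/Out, C/h/Lo/Stay, C/h/Lo/In, M/k/Hi/Out, M/k/Hi/Stay, M/k/Hi/In, M/k/Lo/Out, M/k/Lo/Stay, M/k/Lo/In, M/h/Hi/Out, M/h/Hi/Stay, M/h/Hi/In, M/h/Lo/Out, M/h/Lo/Stay, M/h/Lo/In, R/k/Hi/Out, R/k/Hi/Stay, R/k/Hi/In, R/k/Lo/Out, R/k/Lo/Stay, R/k/Lo/In, R/h/Hi/Out, R/h/Hi/Stay, R/h/Hi/In, R/h/Lo/Out, R/h/Lo/Stay, R/h/Lo/In. Columns: W, U, D.
{C/k/Hi/Out} → row (-3,6) (-1,3) (5,-2)
{C/k/Hi/Stay} → row (-3,6) (-1,3) (5,0)
{C/k/Hi/In} → row (-3,6) (-1,3) (-2,5)
{C/k/Lo/Out} → row (-3,6) (5,6) (5,-2)
{C/k/Lo/Stay} → row (-3,6) (5,6) (5,0)
{C/k/Lo/In} → row (-3,6) (5,6) (-2,5)
{C/h/Hi/Out} → row (5,0) (-1,3) (5,-2)
{C/h/Hi/Stay} → row (5,0) (-1,3) (5,0)
{C/h/Hi/In} → row (5,0) (-1,3) (-2,5)
{C/h/Lo/Out} → row (5,0) (5,6) (5,-2)
{C/h/Lo/Stay} → row (5,0) (5,6) (5,0)
{C/h/Lo/In} → row (5,0) (5,6) (-2,5)
{M/k/Hi/Out, M/k/Hi/Stay, M/k/Hi/In, M/k/Lo/Out, M/k/Lo/Stay, M/k/Lo/In, M/h/Hi/Out, M/h/Hi/Stay, M/h/Hi/In, M/h/Lo/Out, M/h/Lo/Stay, M/h/Lo/In} → row (-4,4) (-4,4) (-4,4)
{R/k/Hi/Out, R/k/Hi/Stay, R/k/Hi/In, R/k/Lo/Out, R/k/Lo/Stay, R/k/Lo/In, R/h/Hi/Out, R/h/Hi/Stay, R/h/Hi/In, R/h/Lo/Out, R/h/Lo/Stay, R/h/Lo/In} → row (3,6) (3,6) (3,6)
That's 14 distinct rows out of 36 strategies.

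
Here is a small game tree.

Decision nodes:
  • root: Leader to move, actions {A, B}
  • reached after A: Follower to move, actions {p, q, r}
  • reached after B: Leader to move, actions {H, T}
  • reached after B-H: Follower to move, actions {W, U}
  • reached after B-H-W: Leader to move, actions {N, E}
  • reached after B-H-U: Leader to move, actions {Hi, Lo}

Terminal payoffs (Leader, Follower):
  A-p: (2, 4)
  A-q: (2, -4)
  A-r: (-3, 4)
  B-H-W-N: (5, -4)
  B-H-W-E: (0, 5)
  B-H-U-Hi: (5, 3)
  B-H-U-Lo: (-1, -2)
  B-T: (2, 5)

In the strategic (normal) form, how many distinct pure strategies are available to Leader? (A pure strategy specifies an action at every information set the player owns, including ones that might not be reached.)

Leader owns the root with actions {A, B} — two choices.
Leader owns the node after B with actions {H, T} — two choices.
Leader owns the node after B-H-W with actions {N, E} — two choices.
Leader owns the node after B-H-U with actions {Hi, Lo} — two choices.
A pure strategy fixes one action at each information set independently, so the count is the product 2 × 2 × 2 × 2 = 16.
(For reference, Follower has 6 pure strategies, giving a 16×6 normal-form matrix.)

16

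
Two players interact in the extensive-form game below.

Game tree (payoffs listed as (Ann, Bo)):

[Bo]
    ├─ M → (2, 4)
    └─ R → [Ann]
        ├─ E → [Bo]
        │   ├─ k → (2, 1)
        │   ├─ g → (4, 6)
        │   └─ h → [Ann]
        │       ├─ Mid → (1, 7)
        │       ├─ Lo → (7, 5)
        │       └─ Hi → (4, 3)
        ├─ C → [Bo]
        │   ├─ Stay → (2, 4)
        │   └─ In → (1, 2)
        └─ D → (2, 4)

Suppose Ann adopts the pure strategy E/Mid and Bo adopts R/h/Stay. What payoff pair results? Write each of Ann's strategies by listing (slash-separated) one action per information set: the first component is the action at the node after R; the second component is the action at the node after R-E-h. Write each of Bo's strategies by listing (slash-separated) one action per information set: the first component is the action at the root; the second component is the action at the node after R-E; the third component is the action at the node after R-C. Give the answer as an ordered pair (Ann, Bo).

Trace the play path from the root:
  Bo plays R
  Ann plays E at [R]
  Bo plays h at [R-E]
  Ann plays Mid at [R-E-h]
→ terminal payoff (1, 7).
(Bo's choice at the node after R-C is never reached on this path, so it doesn't affect the outcome.)

(1, 7)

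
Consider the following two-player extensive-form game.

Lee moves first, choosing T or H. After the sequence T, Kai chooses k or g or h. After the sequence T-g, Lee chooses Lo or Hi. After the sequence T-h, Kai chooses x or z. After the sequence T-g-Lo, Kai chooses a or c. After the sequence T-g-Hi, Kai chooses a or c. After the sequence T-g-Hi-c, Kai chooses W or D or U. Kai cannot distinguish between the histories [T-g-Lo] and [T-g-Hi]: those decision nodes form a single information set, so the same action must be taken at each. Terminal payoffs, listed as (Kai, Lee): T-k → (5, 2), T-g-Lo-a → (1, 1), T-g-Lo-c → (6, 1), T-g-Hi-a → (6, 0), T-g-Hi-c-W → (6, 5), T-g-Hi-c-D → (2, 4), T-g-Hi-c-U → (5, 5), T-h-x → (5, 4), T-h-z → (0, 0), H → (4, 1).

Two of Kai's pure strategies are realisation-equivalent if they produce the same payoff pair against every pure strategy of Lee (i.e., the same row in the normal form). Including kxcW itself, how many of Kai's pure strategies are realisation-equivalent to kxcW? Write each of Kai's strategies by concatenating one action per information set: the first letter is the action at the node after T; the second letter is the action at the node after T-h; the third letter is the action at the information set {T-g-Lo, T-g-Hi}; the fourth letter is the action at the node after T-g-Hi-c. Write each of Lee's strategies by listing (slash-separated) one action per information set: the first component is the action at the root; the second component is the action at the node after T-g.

12

Row for kxcW (columns T/Lo, T/Hi, H/Lo, H/Hi): (5,2) (5,2) (4,1) (4,1).
Under kxcW, Kai's choice at the node after T-h and at the information set {T-g-Lo, T-g-Hi} and at the node after T-g-Hi-c can never be reached regardless of what Lee does, so varying those choices leaves every outcome unchanged.
Holding the reachable choices fixed and varying the unreachable ones freely already gives 2 × 2 × 3 = 12 equivalent strategies.
No other strategy reproduces this row, so those 12 are the full class: kxaW, kxaD, kxaU, kxcW, kxcD, kxcU, kzaW, kzaD, kzaU, kzcW, kzcD, kzcU.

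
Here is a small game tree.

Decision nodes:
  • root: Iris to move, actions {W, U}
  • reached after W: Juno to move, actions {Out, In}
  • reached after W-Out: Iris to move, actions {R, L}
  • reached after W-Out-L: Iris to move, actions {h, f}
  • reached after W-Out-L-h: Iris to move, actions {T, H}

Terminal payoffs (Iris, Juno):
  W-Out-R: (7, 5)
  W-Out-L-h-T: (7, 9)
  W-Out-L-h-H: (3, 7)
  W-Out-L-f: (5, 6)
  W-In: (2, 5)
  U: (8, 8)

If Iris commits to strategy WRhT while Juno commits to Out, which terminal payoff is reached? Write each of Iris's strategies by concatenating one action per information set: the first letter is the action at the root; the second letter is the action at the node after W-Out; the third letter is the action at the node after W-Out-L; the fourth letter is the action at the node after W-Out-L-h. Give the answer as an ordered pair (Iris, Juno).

(7, 5)

Trace the play path from the root:
  Iris plays W
  Juno plays Out at [W]
  Iris plays R at [W-Out]
→ terminal payoff (7, 5).
(Iris's choice at the node after W-Out-L is never reached on this path, so it doesn't affect the outcome.)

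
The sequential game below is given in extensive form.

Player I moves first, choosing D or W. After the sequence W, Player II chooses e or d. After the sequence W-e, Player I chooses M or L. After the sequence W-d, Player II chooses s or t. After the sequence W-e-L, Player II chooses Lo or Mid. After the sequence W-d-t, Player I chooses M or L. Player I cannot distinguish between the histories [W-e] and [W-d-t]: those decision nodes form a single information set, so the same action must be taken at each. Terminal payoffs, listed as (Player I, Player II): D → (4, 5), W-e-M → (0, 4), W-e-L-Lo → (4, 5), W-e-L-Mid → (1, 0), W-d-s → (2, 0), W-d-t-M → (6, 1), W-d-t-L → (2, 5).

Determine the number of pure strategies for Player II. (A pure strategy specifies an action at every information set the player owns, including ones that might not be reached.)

Player II owns the node after W with actions {e, d} — two choices.
Player II owns the node after W-d with actions {s, t} — two choices.
Player II owns the node after W-e-L with actions {Lo, Mid} — two choices.
A pure strategy fixes one action at each information set independently, so the count is the product 2 × 2 × 2 = 8.
(For reference, Player I has 4 pure strategies, giving a 8×4 normal-form matrix.)

8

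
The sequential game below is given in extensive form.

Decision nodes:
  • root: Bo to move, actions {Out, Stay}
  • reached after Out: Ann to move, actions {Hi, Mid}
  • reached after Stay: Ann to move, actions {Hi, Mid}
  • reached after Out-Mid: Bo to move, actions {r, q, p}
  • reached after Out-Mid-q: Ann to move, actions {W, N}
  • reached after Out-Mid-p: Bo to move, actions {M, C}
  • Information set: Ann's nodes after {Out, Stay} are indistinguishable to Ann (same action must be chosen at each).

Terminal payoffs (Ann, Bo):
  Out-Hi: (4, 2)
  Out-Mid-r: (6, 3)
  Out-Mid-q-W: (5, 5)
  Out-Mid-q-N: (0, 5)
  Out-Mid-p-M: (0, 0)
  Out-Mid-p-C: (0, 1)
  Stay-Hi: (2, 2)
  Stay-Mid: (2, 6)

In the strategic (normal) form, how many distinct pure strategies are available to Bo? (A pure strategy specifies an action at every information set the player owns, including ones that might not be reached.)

12

Bo owns the root with actions {Out, Stay} — two choices.
Bo owns the node after Out-Mid with actions {r, q, p} — three choices.
Bo owns the node after Out-Mid-p with actions {M, C} — two choices.
A pure strategy fixes one action at each information set independently, so the count is the product 2 × 3 × 2 = 12.
(For reference, Ann has 4 pure strategies, giving a 12×4 normal-form matrix.)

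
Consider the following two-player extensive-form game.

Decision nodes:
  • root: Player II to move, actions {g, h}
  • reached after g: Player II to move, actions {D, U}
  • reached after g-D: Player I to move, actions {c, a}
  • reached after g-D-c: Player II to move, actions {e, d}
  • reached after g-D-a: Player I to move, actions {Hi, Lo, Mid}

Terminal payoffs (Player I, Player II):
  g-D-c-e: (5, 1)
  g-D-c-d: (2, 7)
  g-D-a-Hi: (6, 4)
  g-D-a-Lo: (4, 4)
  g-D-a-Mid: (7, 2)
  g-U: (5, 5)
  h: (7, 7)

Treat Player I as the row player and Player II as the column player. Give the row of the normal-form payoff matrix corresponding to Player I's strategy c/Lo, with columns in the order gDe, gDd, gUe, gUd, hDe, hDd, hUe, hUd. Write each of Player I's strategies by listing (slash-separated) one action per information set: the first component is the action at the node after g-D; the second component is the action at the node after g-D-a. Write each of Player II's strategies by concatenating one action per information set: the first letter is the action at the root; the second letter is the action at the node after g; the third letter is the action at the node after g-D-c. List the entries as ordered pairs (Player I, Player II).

(5,1) (2,7) (5,5) (5,5) (7,7) (7,7) (7,7) (7,7)

vs gDe: Player II plays g → Player II plays D at [g] → Player I plays c at [g-D] → Player II plays e at [g-D-c] → (5, 1)
vs gDd: Player II plays g → Player II plays D at [g] → Player I plays c at [g-D] → Player II plays d at [g-D-c] → (2, 7)
vs gUe: Player II plays g → Player II plays U at [g] → (5, 5)
vs gUd: Player II plays g → Player II plays U at [g] → (5, 5)
vs hDe: Player II plays h → (7, 7)
vs hDd: Player II plays h → (7, 7)
vs hUe: Player II plays h → (7, 7)
vs hUd: Player II plays h → (7, 7)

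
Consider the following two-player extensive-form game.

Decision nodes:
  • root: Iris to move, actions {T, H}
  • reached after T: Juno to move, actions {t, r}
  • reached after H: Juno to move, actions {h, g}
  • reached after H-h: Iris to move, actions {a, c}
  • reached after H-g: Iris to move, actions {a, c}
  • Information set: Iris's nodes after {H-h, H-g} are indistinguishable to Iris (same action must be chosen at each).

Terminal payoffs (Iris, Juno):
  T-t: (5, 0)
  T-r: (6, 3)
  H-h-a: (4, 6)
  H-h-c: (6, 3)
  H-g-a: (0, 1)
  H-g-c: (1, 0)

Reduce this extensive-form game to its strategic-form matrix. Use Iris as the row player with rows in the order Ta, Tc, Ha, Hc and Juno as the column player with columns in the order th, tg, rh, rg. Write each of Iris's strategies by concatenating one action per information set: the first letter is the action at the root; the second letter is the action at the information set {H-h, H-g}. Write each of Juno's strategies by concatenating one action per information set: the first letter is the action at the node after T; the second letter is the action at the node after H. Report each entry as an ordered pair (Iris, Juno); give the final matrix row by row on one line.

Ta: (5,0) (5,0) (6,3) (6,3) | Tc: (5,0) (5,0) (6,3) (6,3) | Ha: (4,6) (0,1) (4,6) (0,1) | Hc: (6,3) (1,0) (6,3) (1,0)

Row Ta: th→(5,0), tg→(5,0), rh→(6,3), rg→(6,3)
Row Tc: th→(5,0), tg→(5,0), rh→(6,3), rg→(6,3)
Row Ha: th→(4,6), tg→(0,1), rh→(4,6), rg→(0,1)
Row Hc: th→(6,3), tg→(1,0), rh→(6,3), rg→(1,0)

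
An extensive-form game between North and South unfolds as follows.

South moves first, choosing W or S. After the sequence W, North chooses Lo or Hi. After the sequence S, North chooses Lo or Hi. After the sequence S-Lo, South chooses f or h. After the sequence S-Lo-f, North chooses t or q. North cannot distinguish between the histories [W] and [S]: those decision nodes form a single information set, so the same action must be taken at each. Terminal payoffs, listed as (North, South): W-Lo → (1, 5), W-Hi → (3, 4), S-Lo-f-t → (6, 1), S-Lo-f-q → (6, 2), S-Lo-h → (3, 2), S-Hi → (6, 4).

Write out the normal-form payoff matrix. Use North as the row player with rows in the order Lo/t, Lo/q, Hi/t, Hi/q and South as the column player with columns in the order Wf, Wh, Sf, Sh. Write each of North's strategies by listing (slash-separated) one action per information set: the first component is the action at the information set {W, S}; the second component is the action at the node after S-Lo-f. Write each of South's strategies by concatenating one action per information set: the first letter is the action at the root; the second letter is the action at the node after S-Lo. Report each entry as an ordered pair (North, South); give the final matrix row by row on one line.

Row Lo/t: Wf→(1,5), Wh→(1,5), Sf→(6,1), Sh→(3,2)
Row Lo/q: Wf→(1,5), Wh→(1,5), Sf→(6,2), Sh→(3,2)
Row Hi/t: Wf→(3,4), Wh→(3,4), Sf→(6,4), Sh→(6,4)
Row Hi/q: Wf→(3,4), Wh→(3,4), Sf→(6,4), Sh→(6,4)

Lo/t: (1,5) (1,5) (6,1) (3,2) | Lo/q: (1,5) (1,5) (6,2) (3,2) | Hi/t: (3,4) (3,4) (6,4) (6,4) | Hi/q: (3,4) (3,4) (6,4) (6,4)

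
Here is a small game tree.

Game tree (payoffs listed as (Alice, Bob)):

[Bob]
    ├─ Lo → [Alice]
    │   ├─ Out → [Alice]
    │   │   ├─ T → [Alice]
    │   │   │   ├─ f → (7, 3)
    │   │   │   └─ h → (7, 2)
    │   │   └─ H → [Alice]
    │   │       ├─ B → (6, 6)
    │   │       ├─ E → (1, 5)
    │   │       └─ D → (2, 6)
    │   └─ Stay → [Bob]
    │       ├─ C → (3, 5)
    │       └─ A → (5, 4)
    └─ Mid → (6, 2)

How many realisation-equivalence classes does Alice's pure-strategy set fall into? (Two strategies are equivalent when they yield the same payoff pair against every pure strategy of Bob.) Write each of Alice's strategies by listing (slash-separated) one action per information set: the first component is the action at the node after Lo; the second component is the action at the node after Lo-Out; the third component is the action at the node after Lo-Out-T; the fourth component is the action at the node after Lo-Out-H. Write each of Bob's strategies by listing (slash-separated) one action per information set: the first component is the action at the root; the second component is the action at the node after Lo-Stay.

6

Alice has 24 pure strategies: Out/T/f/B, Out/T/f/E, Out/T/f/D, Out/T/h/B, Out/T/h/E, Out/T/h/D, Out/H/f/B, Out/H/f/E, Out/H/f/D, Out/H/h/B, Out/H/h/E, Out/H/h/D, Stay/T/f/B, Stay/T/f/E, Stay/T/f/D, Stay/T/h/B, Stay/T/h/E, Stay/T/h/D, Stay/H/f/B, Stay/H/f/E, Stay/H/f/D, Stay/H/h/B, Stay/H/h/E, Stay/H/h/D. Columns: Lo/C, Lo/A, Mid/C, Mid/A.
{Out/T/f/B, Out/T/f/E, Out/T/f/D} → row (7,3) (7,3) (6,2) (6,2)
{Out/T/h/B, Out/T/h/E, Out/T/h/D} → row (7,2) (7,2) (6,2) (6,2)
{Out/H/f/B, Out/H/h/B} → row (6,6) (6,6) (6,2) (6,2)
{Out/H/f/E, Out/H/h/E} → row (1,5) (1,5) (6,2) (6,2)
{Out/H/f/D, Out/H/h/D} → row (2,6) (2,6) (6,2) (6,2)
{Stay/T/f/B, Stay/T/f/E, Stay/T/f/D, Stay/T/h/B, Stay/T/h/E, Stay/T/h/D, Stay/H/f/B, Stay/H/f/E, Stay/H/f/D, Stay/H/h/B, Stay/H/h/E, Stay/H/h/D} → row (3,5) (5,4) (6,2) (6,2)
That's 6 distinct rows out of 24 strategies.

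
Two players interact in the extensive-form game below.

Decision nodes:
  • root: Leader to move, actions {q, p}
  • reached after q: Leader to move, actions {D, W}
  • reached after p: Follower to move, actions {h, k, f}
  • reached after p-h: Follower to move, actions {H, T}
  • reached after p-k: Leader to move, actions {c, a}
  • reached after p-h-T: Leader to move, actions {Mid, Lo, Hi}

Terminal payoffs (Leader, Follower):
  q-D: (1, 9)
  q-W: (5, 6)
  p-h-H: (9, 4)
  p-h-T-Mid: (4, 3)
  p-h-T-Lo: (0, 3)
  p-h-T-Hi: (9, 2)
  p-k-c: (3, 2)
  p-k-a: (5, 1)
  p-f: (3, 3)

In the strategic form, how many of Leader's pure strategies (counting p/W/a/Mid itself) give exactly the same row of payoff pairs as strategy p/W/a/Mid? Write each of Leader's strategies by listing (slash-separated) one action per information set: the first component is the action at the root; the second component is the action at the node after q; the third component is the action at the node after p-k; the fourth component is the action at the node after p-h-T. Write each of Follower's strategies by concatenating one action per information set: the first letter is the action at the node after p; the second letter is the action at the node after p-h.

2

Row for p/W/a/Mid (columns hH, hT, kH, kT, fH, fT): (9,4) (4,3) (5,1) (5,1) (3,3) (3,3).
Under p/W/a/Mid, Leader's choice at the node after q can never be reached regardless of what Follower does, so varying those choices leaves every outcome unchanged.
Holding the reachable choices fixed and varying the unreachable one freely already gives 2 equivalent strategies.
No other strategy reproduces this row, so those 2 are the full class: p/D/a/Mid, p/W/a/Mid.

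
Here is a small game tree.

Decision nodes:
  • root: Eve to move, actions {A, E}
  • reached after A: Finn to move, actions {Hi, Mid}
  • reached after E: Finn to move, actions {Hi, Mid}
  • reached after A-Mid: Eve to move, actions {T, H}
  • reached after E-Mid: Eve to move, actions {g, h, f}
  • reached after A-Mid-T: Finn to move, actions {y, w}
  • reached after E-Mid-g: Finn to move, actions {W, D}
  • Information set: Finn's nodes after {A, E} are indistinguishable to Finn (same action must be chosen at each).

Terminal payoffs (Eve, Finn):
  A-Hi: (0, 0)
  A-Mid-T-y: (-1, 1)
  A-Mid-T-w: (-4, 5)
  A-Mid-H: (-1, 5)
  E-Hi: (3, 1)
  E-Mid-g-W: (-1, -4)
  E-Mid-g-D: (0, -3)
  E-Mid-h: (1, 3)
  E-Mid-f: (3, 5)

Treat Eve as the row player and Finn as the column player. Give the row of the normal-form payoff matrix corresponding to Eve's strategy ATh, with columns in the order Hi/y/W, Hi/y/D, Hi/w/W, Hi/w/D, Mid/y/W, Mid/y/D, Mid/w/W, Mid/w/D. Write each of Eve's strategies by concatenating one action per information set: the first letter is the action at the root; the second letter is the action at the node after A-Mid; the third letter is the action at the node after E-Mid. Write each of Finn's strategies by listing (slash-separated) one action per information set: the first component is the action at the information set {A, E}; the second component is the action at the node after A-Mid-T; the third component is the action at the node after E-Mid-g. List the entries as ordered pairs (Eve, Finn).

(0,0) (0,0) (0,0) (0,0) (-1,1) (-1,1) (-4,5) (-4,5)

vs Hi/y/W: Eve plays A → Finn plays Hi at [A] → (0, 0)
vs Hi/y/D: Eve plays A → Finn plays Hi at [A] → (0, 0)
vs Hi/w/W: Eve plays A → Finn plays Hi at [A] → (0, 0)
vs Hi/w/D: Eve plays A → Finn plays Hi at [A] → (0, 0)
vs Mid/y/W: Eve plays A → Finn plays Mid at [A] → Eve plays T at [A-Mid] → Finn plays y at [A-Mid-T] → (-1, 1)
vs Mid/y/D: Eve plays A → Finn plays Mid at [A] → Eve plays T at [A-Mid] → Finn plays y at [A-Mid-T] → (-1, 1)
vs Mid/w/W: Eve plays A → Finn plays Mid at [A] → Eve plays T at [A-Mid] → Finn plays w at [A-Mid-T] → (-4, 5)
vs Mid/w/D: Eve plays A → Finn plays Mid at [A] → Eve plays T at [A-Mid] → Finn plays w at [A-Mid-T] → (-4, 5)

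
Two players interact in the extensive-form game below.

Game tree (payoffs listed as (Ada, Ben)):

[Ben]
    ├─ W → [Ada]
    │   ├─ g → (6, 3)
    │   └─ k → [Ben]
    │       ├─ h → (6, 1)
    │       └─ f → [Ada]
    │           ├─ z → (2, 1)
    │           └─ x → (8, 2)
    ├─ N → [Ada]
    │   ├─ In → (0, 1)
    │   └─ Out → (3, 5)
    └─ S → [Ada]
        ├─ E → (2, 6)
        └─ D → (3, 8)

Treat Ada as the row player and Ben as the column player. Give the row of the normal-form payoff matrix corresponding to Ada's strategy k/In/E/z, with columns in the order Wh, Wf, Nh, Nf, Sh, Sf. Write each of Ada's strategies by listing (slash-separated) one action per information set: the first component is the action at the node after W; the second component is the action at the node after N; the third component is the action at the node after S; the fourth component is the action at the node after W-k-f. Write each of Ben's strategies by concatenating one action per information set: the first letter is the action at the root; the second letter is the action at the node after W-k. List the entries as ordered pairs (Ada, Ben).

(6,1) (2,1) (0,1) (0,1) (2,6) (2,6)

vs Wh: Ben plays W → Ada plays k at [W] → Ben plays h at [W-k] → (6, 1)
vs Wf: Ben plays W → Ada plays k at [W] → Ben plays f at [W-k] → Ada plays z at [W-k-f] → (2, 1)
vs Nh: Ben plays N → Ada plays In at [N] → (0, 1)
vs Nf: Ben plays N → Ada plays In at [N] → (0, 1)
vs Sh: Ben plays S → Ada plays E at [S] → (2, 6)
vs Sf: Ben plays S → Ada plays E at [S] → (2, 6)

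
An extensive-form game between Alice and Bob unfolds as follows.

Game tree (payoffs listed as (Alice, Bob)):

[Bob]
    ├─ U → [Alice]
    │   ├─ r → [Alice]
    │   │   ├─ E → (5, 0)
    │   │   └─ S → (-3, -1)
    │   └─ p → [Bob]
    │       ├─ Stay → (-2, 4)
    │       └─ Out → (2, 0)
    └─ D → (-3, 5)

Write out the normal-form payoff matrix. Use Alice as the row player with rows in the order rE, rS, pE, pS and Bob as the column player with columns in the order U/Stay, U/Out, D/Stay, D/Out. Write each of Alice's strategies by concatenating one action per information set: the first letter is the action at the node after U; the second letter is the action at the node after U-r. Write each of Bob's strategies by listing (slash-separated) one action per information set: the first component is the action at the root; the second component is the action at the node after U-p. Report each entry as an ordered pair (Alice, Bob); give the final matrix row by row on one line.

       U/Stay    U/Out   D/Stay    D/Out
  rE    (5,0)    (5,0)   (-3,5)   (-3,5)
  rS  (-3,-1)  (-3,-1)   (-3,5)   (-3,5)
  pE   (-2,4)    (2,0)   (-3,5)   (-3,5)
  pS   (-2,4)    (2,0)   (-3,5)   (-3,5)

rE: (5,0) (5,0) (-3,5) (-3,5) | rS: (-3,-1) (-3,-1) (-3,5) (-3,5) | pE: (-2,4) (2,0) (-3,5) (-3,5) | pS: (-2,4) (2,0) (-3,5) (-3,5)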